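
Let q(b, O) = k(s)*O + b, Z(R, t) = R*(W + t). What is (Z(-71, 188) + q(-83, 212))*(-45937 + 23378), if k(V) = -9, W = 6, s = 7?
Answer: 355642635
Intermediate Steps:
Z(R, t) = R*(6 + t)
q(b, O) = b - 9*O (q(b, O) = -9*O + b = b - 9*O)
(Z(-71, 188) + q(-83, 212))*(-45937 + 23378) = (-71*(6 + 188) + (-83 - 9*212))*(-45937 + 23378) = (-71*194 + (-83 - 1908))*(-22559) = (-13774 - 1991)*(-22559) = -15765*(-22559) = 355642635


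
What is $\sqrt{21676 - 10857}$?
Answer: $\sqrt{10819} \approx 104.01$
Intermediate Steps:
$\sqrt{21676 - 10857} = \sqrt{10819}$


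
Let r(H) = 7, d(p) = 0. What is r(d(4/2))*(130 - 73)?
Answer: 399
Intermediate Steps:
r(d(4/2))*(130 - 73) = 7*(130 - 73) = 7*57 = 399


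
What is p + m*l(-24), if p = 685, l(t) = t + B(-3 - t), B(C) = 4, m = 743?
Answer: -14175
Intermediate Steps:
l(t) = 4 + t (l(t) = t + 4 = 4 + t)
p + m*l(-24) = 685 + 743*(4 - 24) = 685 + 743*(-20) = 685 - 14860 = -14175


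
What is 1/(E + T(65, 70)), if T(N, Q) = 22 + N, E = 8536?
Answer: 1/8623 ≈ 0.00011597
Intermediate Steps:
1/(E + T(65, 70)) = 1/(8536 + (22 + 65)) = 1/(8536 + 87) = 1/8623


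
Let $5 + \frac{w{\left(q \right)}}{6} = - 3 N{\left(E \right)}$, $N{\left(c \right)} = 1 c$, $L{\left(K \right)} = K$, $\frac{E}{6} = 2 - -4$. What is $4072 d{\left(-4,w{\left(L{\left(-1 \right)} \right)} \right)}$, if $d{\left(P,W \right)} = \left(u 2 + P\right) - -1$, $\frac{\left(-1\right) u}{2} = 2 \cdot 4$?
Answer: $-142520$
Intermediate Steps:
$u = -16$ ($u = - 2 \cdot 2 \cdot 4 = \left(-2\right) 8 = -16$)
$E = 36$ ($E = 6 \left(2 - -4\right) = 6 \left(2 + 4\right) = 6 \cdot 6 = 36$)
$N{\left(c \right)} = c$
$w{\left(q \right)} = -678$ ($w{\left(q \right)} = -30 + 6 \left(\left(-3\right) 36\right) = -30 + 6 \left(-108\right) = -30 - 648 = -678$)
$d{\left(P,W \right)} = -31 + P$ ($d{\left(P,W \right)} = \left(\left(-16\right) 2 + P\right) - -1 = \left(-32 + P\right) + 1 = -31 + P$)
$4072 d{\left(-4,w{\left(L{\left(-1 \right)} \right)} \right)} = 4072 \left(-31 - 4\right) = 4072 \left(-35\right) = -142520$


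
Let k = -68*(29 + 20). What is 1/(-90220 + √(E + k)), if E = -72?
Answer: -22555/2034912951 - I*√851/4069825902 ≈ -1.1084e-5 - 7.1678e-9*I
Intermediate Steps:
k = -3332 (k = -68*49 = -3332)
1/(-90220 + √(E + k)) = 1/(-90220 + √(-72 - 3332)) = 1/(-90220 + √(-3404)) = 1/(-90220 + 2*I*√851)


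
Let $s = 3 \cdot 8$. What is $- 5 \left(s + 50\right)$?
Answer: $-370$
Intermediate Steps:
$s = 24$
$- 5 \left(s + 50\right) = - 5 \left(24 + 50\right) = \left(-5\right) 74 = -370$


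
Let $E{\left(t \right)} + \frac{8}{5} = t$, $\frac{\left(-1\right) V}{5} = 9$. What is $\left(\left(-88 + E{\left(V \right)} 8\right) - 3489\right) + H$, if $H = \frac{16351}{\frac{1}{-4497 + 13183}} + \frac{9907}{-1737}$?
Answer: $\frac{1233450912862}{8685} \approx 1.4202 \cdot 10^{8}$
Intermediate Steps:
$V = -45$ ($V = \left(-5\right) 9 = -45$)
$E{\left(t \right)} = - \frac{8}{5} + t$
$H = \frac{246697043375}{1737}$ ($H = \frac{16351}{\frac{1}{8686}} + 9907 \left(- \frac{1}{1737}\right) = 16351 \frac{1}{\frac{1}{8686}} - \frac{9907}{1737} = 16351 \cdot 8686 - \frac{9907}{1737} = 142024786 - \frac{9907}{1737} = \frac{246697043375}{1737} \approx 1.4202 \cdot 10^{8}$)
$\left(\left(-88 + E{\left(V \right)} 8\right) - 3489\right) + H = \left(\left(-88 + \left(- \frac{8}{5} - 45\right) 8\right) - 3489\right) + \frac{246697043375}{1737} = \left(\left(-88 - \frac{1864}{5}\right) - 3489\right) + \frac{246697043375}{1737} = \left(- \frac{2304}{5} - 3489\right) + \frac{246697043375}{1737} = - \frac{19749}{5} + \frac{246697043375}{1737} = \frac{1233450912862}{8685}$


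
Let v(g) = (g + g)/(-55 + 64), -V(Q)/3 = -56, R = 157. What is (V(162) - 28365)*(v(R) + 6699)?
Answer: -189875465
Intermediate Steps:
V(Q) = 168 (V(Q) = -3*(-56) = 168)
v(g) = 2*g/9 (v(g) = (2*g)/9 = (2*g)*(⅑) = 2*g/9)
(V(162) - 28365)*(v(R) + 6699) = (168 - 28365)*((2/9)*157 + 6699) = -28197*(314/9 + 6699) = -28197*60605/9 = -189875465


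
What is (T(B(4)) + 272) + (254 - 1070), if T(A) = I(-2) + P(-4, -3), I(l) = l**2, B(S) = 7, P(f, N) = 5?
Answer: -535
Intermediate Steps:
T(A) = 9 (T(A) = (-2)**2 + 5 = 4 + 5 = 9)
(T(B(4)) + 272) + (254 - 1070) = (9 + 272) + (254 - 1070) = 281 - 816 = -535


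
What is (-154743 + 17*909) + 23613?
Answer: -115677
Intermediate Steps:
(-154743 + 17*909) + 23613 = (-154743 + 15453) + 23613 = -139290 + 23613 = -115677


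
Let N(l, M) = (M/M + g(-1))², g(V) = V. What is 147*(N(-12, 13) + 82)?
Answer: 12054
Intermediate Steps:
N(l, M) = 0 (N(l, M) = (M/M - 1)² = (1 - 1)² = 0² = 0)
147*(N(-12, 13) + 82) = 147*(0 + 82) = 147*82 = 12054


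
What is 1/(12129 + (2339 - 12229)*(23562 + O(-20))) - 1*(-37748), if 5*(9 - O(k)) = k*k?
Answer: 8769383625027/232313861 ≈ 37748.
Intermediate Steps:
O(k) = 9 - k²/5 (O(k) = 9 - k*k/5 = 9 - k²/5)
1/(12129 + (2339 - 12229)*(23562 + O(-20))) - 1*(-37748) = 1/(12129 + (2339 - 12229)*(23562 + (9 - ⅕*(-20)²))) - 1*(-37748) = 1/(12129 - 9890*(23562 + (9 - ⅕*400))) + 37748 = 1/(12129 - 9890*(23562 + (9 - 80))) + 37748 = 1/(12129 - 9890*(23562 - 71)) + 37748 = 1/(12129 - 9890*23491) + 37748 = 1/(12129 - 232325990) + 37748 = 1/(-232313861) + 37748 = -1/232313861 + 37748 = 8769383625027/232313861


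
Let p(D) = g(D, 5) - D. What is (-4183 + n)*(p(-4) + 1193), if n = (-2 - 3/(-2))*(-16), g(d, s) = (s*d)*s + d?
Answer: -4563275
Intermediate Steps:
g(d, s) = d + d*s² (g(d, s) = (d*s)*s + d = d*s² + d = d + d*s²)
n = 8 (n = (-2 - 3*(-½))*(-16) = (-2 + 3/2)*(-16) = -½*(-16) = 8)
p(D) = 25*D (p(D) = D*(1 + 5²) - D = D*(1 + 25) - D = D*26 - D = 26*D - D = 25*D)
(-4183 + n)*(p(-4) + 1193) = (-4183 + 8)*(25*(-4) + 1193) = -4175*(-100 + 1193) = -4175*1093 = -4563275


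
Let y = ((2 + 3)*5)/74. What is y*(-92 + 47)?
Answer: -1125/74 ≈ -15.203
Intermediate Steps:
y = 25/74 (y = (5*5)*(1/74) = 25*(1/74) = 25/74 ≈ 0.33784)
y*(-92 + 47) = 25*(-92 + 47)/74 = (25/74)*(-45) = -1125/74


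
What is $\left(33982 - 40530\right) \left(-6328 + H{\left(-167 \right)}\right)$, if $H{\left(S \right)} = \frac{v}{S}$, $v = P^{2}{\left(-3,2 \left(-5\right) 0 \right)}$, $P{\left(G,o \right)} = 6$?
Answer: $\frac{6920004976}{167} \approx 4.1437 \cdot 10^{7}$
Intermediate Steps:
$v = 36$ ($v = 6^{2} = 36$)
$H{\left(S \right)} = \frac{36}{S}$
$\left(33982 - 40530\right) \left(-6328 + H{\left(-167 \right)}\right) = \left(33982 - 40530\right) \left(-6328 + \frac{36}{-167}\right) = - 6548 \left(-6328 + 36 \left(- \frac{1}{167}\right)\right) = - 6548 \left(-6328 - \frac{36}{167}\right) = \left(-6548\right) \left(- \frac{1056812}{167}\right) = \frac{6920004976}{167}$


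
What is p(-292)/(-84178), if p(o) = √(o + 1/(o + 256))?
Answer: -I*√10513/505068 ≈ -0.00020301*I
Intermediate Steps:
p(o) = √(o + 1/(256 + o))
p(-292)/(-84178) = √((1 - 292*(256 - 292))/(256 - 292))/(-84178) = √((1 - 292*(-36))/(-36))*(-1/84178) = √(-(1 + 10512)/36)*(-1/84178) = √(-1/36*10513)*(-1/84178) = √(-10513/36)*(-1/84178) = (I*√10513/6)*(-1/84178) = -I*√10513/505068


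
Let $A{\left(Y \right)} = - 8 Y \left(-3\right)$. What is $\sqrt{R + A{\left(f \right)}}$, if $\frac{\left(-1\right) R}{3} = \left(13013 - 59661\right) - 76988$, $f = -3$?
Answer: $6 \sqrt{10301} \approx 608.96$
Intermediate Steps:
$A{\left(Y \right)} = 24 Y$
$R = 370908$ ($R = - 3 \left(\left(13013 - 59661\right) - 76988\right) = - 3 \left(-46648 - 76988\right) = \left(-3\right) \left(-123636\right) = 370908$)
$\sqrt{R + A{\left(f \right)}} = \sqrt{370908 + 24 \left(-3\right)} = \sqrt{370908 - 72} = \sqrt{370836} = 6 \sqrt{10301}$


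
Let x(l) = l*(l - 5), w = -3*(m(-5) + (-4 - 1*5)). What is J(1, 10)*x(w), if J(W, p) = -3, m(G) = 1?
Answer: -1368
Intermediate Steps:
w = 24 (w = -3*(1 + (-4 - 1*5)) = -3*(1 + (-4 - 5)) = -3*(1 - 9) = -3*(-8) = 24)
x(l) = l*(-5 + l)
J(1, 10)*x(w) = -72*(-5 + 24) = -72*19 = -3*456 = -1368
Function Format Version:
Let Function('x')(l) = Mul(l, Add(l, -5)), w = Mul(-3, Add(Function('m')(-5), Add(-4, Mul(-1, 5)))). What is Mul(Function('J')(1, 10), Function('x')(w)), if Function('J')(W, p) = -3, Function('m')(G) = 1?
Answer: -1368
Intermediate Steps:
w = 24 (w = Mul(-3, Add(1, Add(-4, Mul(-1, 5)))) = Mul(-3, Add(1, Add(-4, -5))) = Mul(-3, Add(1, -9)) = Mul(-3, -8) = 24)
Function('x')(l) = Mul(l, Add(-5, l))
Mul(Function('J')(1, 10), Function('x')(w)) = Mul(-3, Mul(24, Add(-5, 24))) = Mul(-3, Mul(24, 19)) = Mul(-3, 456) = -1368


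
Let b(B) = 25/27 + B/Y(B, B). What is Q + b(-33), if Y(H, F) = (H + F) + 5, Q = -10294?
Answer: -16951802/1647 ≈ -10293.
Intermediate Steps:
Y(H, F) = 5 + F + H (Y(H, F) = (F + H) + 5 = 5 + F + H)
b(B) = 25/27 + B/(5 + 2*B) (b(B) = 25/27 + B/(5 + B + B) = 25*(1/27) + B/(5 + 2*B) = 25/27 + B/(5 + 2*B))
Q + b(-33) = -10294 + (125 + 77*(-33))/(27*(5 + 2*(-33))) = -10294 + (125 - 2541)/(27*(5 - 66)) = -10294 + (1/27)*(-2416)/(-61) = -10294 + (1/27)*(-1/61)*(-2416) = -10294 + 2416/1647 = -16951802/1647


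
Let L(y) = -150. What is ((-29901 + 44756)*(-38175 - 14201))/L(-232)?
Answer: 77804548/15 ≈ 5.1870e+6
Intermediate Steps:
((-29901 + 44756)*(-38175 - 14201))/L(-232) = ((-29901 + 44756)*(-38175 - 14201))/(-150) = (14855*(-52376))*(-1/150) = -778045480*(-1/150) = 77804548/15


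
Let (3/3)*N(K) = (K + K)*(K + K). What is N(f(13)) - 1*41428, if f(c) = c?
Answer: -40752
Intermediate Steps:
N(K) = 4*K² (N(K) = (K + K)*(K + K) = (2*K)*(2*K) = 4*K²)
N(f(13)) - 1*41428 = 4*13² - 1*41428 = 4*169 - 41428 = 676 - 41428 = -40752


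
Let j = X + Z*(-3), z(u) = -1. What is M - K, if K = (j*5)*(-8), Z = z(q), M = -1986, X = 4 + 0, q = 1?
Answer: -1706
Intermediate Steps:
X = 4
Z = -1
j = 7 (j = 4 - 1*(-3) = 4 + 3 = 7)
K = -280 (K = (7*5)*(-8) = 35*(-8) = -280)
M - K = -1986 - 1*(-280) = -1986 + 280 = -1706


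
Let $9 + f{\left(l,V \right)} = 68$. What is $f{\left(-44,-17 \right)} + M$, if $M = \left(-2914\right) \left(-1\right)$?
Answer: $2973$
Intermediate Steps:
$f{\left(l,V \right)} = 59$ ($f{\left(l,V \right)} = -9 + 68 = 59$)
$M = 2914$
$f{\left(-44,-17 \right)} + M = 59 + 2914 = 2973$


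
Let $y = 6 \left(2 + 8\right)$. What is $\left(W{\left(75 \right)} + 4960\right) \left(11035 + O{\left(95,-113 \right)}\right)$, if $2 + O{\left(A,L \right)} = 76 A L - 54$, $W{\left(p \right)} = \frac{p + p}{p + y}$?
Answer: $- \frac{35937936650}{9} \approx -3.9931 \cdot 10^{9}$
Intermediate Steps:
$y = 60$ ($y = 6 \cdot 10 = 60$)
$W{\left(p \right)} = \frac{2 p}{60 + p}$ ($W{\left(p \right)} = \frac{p + p}{p + 60} = \frac{2 p}{60 + p}$)
$O{\left(A,L \right)} = -56 + 76 A L$ ($O{\left(A,L \right)} = -2 + \left(76 A L - 54\right) = -2 + \left(-54 + 76 A L\right) = -56 + 76 A L$)
$\left(W{\left(75 \right)} + 4960\right) \left(11035 + O{\left(95,-113 \right)}\right) = \left(2 \cdot 75 \frac{1}{60 + 75} + 4960\right) \left(11035 + \left(-56 + 76 \cdot 95 \left(-113\right)\right)\right) = \left(2 \cdot 75 \cdot \frac{1}{135} + 4960\right) \left(11035 - 815916\right) = \left(\frac{10}{9} + 4960\right) \left(-804881\right) = \frac{44650}{9} \left(-804881\right) = - \frac{35937936650}{9}$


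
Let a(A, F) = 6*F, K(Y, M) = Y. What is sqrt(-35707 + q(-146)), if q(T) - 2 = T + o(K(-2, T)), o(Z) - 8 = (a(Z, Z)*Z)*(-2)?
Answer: I*sqrt(35891) ≈ 189.45*I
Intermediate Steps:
o(Z) = 8 - 12*Z**2 (o(Z) = 8 + ((6*Z)*Z)*(-2) = 8 + (6*Z**2)*(-2) = 8 - 12*Z**2)
q(T) = -38 + T (q(T) = 2 + (T + (8 - 12*(-2)**2)) = 2 + (T + (8 - 12*4)) = 2 + (T + (8 - 48)) = 2 + (T - 40) = 2 + (-40 + T) = -38 + T)
sqrt(-35707 + q(-146)) = sqrt(-35707 + (-38 - 146)) = sqrt(-35707 - 184) = sqrt(-35891) = I*sqrt(35891)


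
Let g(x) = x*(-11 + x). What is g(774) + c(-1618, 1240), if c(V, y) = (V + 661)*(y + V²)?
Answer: -2505949386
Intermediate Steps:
c(V, y) = (661 + V)*(y + V²)
g(774) + c(-1618, 1240) = 774*(-11 + 774) + ((-1618)³ + 661*1240 + 661*(-1618)² - 1618*1240) = 774*763 + (-4235801032 + 819640 + 661*2617924 - 2006320) = 590562 + (-4235801032 + 819640 + 1730447764 - 2006320) = 590562 - 2506539948 = -2505949386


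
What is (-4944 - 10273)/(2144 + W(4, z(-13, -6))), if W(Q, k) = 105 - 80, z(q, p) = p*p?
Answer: -15217/2169 ≈ -7.0157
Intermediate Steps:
z(q, p) = p**2
W(Q, k) = 25
(-4944 - 10273)/(2144 + W(4, z(-13, -6))) = (-4944 - 10273)/(2144 + 25) = -15217/2169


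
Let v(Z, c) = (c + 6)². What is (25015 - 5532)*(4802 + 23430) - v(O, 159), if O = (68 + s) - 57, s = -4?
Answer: 550016831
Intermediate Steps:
O = 7 (O = (68 - 4) - 57 = 64 - 57 = 7)
v(Z, c) = (6 + c)²
(25015 - 5532)*(4802 + 23430) - v(O, 159) = (25015 - 5532)*(4802 + 23430) - (6 + 159)² = 19483*28232 - 1*165² = 550044056 - 1*27225 = 550044056 - 27225 = 550016831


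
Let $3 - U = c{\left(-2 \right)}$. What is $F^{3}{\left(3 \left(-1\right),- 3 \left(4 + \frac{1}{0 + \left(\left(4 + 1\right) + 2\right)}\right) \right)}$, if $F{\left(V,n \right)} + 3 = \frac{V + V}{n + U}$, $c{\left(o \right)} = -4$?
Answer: $- \frac{46656}{6859} \approx -6.8022$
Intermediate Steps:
$U = 7$ ($U = 3 - -4 = 3 + 4 = 7$)
$F{\left(V,n \right)} = -3 + \frac{2 V}{7 + n}$ ($F{\left(V,n \right)} = -3 + \frac{V + V}{n + 7} = -3 + \frac{2 V}{7 + n}$)
$F^{3}{\left(3 \left(-1\right),- 3 \left(4 + \frac{1}{0 + \left(\left(4 + 1\right) + 2\right)}\right) \right)} = \left(\frac{-21 - 3 \left(- 3 \left(4 + \frac{1}{0 + \left(\left(4 + 1\right) + 2\right)}\right)\right) + 2 \cdot 3 \left(-1\right)}{7 - 3 \left(4 + \frac{1}{0 + \left(\left(4 + 1\right) + 2\right)}\right)}\right)^{3} = \left(\frac{-21 - 3 \left(- 3 \left(4 + \frac{1}{0 + \left(5 + 2\right)}\right)\right) + 2 \left(-3\right)}{7 - 3 \left(4 + \frac{1}{0 + \left(5 + 2\right)}\right)}\right)^{3} = \left(\frac{-21 - 3 \left(- 3 \left(4 + \frac{1}{0 + 7}\right)\right) - 6}{7 - 3 \left(4 + \frac{1}{0 + 7}\right)}\right)^{3} = \left(\frac{-21 - 3 \left(- 3 \left(4 + \frac{1}{7}\right)\right) - 6}{7 - 3 \left(4 + \frac{1}{7}\right)}\right)^{3} = \left(\frac{-21 - 3 \left(\left(-3\right) \frac{29}{7}\right) - 6}{7 - \frac{87}{7}}\right)^{3} = \left(\frac{-21 - - \frac{261}{7} - 6}{7 - \frac{87}{7}}\right)^{3} = \left(\frac{-21 + \frac{261}{7} - 6}{- \frac{38}{7}}\right)^{3} = \left(\left(- \frac{7}{38}\right) \frac{72}{7}\right)^{3} = \left(- \frac{36}{19}\right)^{3} = - \frac{46656}{6859}$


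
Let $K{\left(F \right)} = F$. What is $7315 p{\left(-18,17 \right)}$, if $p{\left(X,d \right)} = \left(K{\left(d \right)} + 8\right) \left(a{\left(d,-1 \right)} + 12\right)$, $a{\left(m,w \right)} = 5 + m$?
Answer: $6217750$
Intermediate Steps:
$p{\left(X,d \right)} = \left(8 + d\right) \left(17 + d\right)$ ($p{\left(X,d \right)} = \left(d + 8\right) \left(\left(5 + d\right) + 12\right) = \left(8 + d\right) \left(17 + d\right)$)
$7315 p{\left(-18,17 \right)} = 7315 \left(136 + 17^{2} + 25 \cdot 17\right) = 7315 \left(136 + 289 + 425\right) = 7315 \cdot 850 = 6217750$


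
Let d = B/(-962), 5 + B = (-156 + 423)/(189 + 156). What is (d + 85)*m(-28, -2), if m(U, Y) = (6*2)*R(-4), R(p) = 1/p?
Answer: -14106054/55315 ≈ -255.01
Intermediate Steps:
B = -486/115 (B = -5 + (-156 + 423)/(189 + 156) = -5 + 267/345 = -5 + 267*(1/345) = -5 + 89/115 = -486/115 ≈ -4.2261)
d = 243/55315 (d = -486/115/(-962) = -486/115*(-1/962) = 243/55315 ≈ 0.0043930)
m(U, Y) = -3 (m(U, Y) = (6*2)/(-4) = 12*(-¼) = -3)
(d + 85)*m(-28, -2) = (243/55315 + 85)*(-3) = (4702018/55315)*(-3) = -14106054/55315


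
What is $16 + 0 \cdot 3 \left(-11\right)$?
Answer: $16$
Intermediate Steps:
$16 + 0 \cdot 3 \left(-11\right) = 16 + 0 \left(-11\right) = 16 + 0 = 16$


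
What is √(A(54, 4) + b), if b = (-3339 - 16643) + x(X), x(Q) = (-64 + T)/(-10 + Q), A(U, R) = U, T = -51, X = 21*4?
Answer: I*√109134238/74 ≈ 141.17*I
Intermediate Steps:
X = 84
x(Q) = -115/(-10 + Q) (x(Q) = (-64 - 51)/(-10 + Q) = -115/(-10 + Q))
b = -1478783/74 (b = (-3339 - 16643) - 115/(-10 + 84) = -19982 - 115/74 = -1478783/74 ≈ -19984.)
√(A(54, 4) + b) = √(54 - 1478783/74) = √(-1474787/74) = I*√109134238/74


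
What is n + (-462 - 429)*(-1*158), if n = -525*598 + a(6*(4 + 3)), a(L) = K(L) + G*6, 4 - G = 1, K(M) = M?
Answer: -173112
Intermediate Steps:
G = 3 (G = 4 - 1*1 = 4 - 1 = 3)
a(L) = 18 + L (a(L) = L + 3*6 = L + 18 = 18 + L)
n = -313890 (n = -525*598 + (18 + 6*(4 + 3)) = -313950 + (18 + 6*7) = -313950 + (18 + 42) = -313950 + 60 = -313890)
n + (-462 - 429)*(-1*158) = -313890 + (-462 - 429)*(-1*158) = -313890 - 891*(-158) = -313890 + 140778 = -173112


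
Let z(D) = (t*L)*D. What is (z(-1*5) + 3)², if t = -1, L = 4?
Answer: 529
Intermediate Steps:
z(D) = -4*D (z(D) = (-1*4)*D = -4*D)
(z(-1*5) + 3)² = (-(-4)*5 + 3)² = (-4*(-5) + 3)² = (20 + 3)² = 23² = 529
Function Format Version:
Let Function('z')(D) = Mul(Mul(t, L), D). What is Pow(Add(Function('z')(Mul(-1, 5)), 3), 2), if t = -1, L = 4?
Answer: 529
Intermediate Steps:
Function('z')(D) = Mul(-4, D) (Function('z')(D) = Mul(Mul(-1, 4), D) = Mul(-4, D))
Pow(Add(Function('z')(Mul(-1, 5)), 3), 2) = Pow(Add(Mul(-4, Mul(-1, 5)), 3), 2) = Pow(Add(Mul(-4, -5), 3), 2) = Pow(Add(20, 3), 2) = Pow(23, 2) = 529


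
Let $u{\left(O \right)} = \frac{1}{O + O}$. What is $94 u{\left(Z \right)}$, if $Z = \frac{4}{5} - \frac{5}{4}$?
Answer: $- \frac{940}{9} \approx -104.44$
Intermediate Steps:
$Z = - \frac{9}{20}$ ($Z = 4 \cdot \frac{1}{5} - \frac{5}{4} = \frac{4}{5} - \frac{5}{4} = - \frac{9}{20} \approx -0.45$)
$u{\left(O \right)} = \frac{1}{2 O}$
$94 u{\left(Z \right)} = 94 \frac{1}{2 \left(- \frac{9}{20}\right)} = 94 \cdot \frac{1}{2} \left(- \frac{20}{9}\right) = 94 \left(- \frac{10}{9}\right) = - \frac{940}{9}$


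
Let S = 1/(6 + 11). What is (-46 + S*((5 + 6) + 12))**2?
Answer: 576081/289 ≈ 1993.4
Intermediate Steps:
S = 1/17 ≈ 0.058824
(-46 + S*((5 + 6) + 12))**2 = (-46 + ((5 + 6) + 12)/17)**2 = (-46 + (11 + 12)/17)**2 = (-46 + (1/17)*23)**2 = (-46 + 23/17)**2 = (-759/17)**2 = 576081/289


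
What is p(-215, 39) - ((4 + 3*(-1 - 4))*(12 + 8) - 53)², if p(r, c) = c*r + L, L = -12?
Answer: -82926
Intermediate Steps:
p(r, c) = -12 + c*r (p(r, c) = c*r - 12 = -12 + c*r)
p(-215, 39) - ((4 + 3*(-1 - 4))*(12 + 8) - 53)² = (-12 + 39*(-215)) - ((4 + 3*(-1 - 4))*(12 + 8) - 53)² = (-12 - 8385) - ((4 + 3*(-5))*20 - 53)² = -8397 - ((4 - 15)*20 - 53)² = -8397 - (-11*20 - 53)² = -8397 - (-220 - 53)² = -8397 - 1*(-273)² = -8397 - 1*74529 = -8397 - 74529 = -82926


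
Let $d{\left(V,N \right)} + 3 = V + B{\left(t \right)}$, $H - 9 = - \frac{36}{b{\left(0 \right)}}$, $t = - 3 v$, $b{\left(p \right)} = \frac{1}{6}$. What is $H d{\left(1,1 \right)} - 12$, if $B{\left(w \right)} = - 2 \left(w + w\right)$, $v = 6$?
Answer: $-14502$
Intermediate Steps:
$b{\left(p \right)} = \frac{1}{6}$
$t = -18$ ($t = \left(-3\right) 6 = -18$)
$B{\left(w \right)} = - 4 w$ ($B{\left(w \right)} = - 2 \cdot 2 w = - 4 w$)
$H = -207$ ($H = 9 - 36 \frac{1}{\frac{1}{6}} = 9 - 216 = -207$)
$d{\left(V,N \right)} = 69 + V$ ($d{\left(V,N \right)} = -3 + \left(V - -72\right) = -3 + \left(V + 72\right) = -3 + \left(72 + V\right) = 69 + V$)
$H d{\left(1,1 \right)} - 12 = - 207 \left(69 + 1\right) - 12 = \left(-207\right) 70 - 12 = -14490 - 12 = -14502$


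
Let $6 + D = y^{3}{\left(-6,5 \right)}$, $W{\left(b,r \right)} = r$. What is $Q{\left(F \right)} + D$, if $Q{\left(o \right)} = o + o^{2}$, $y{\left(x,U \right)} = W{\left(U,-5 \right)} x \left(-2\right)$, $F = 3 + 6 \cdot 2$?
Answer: $-215766$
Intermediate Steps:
$F = 15$ ($F = 3 + 12 = 15$)
$y{\left(x,U \right)} = 10 x$ ($y{\left(x,U \right)} = - 5 x \left(-2\right) = 10 x$)
$D = -216006$ ($D = -6 + \left(10 \left(-6\right)\right)^{3} = -6 + \left(-60\right)^{3} = -6 - 216000 = -216006$)
$Q{\left(F \right)} + D = 15 \left(1 + 15\right) - 216006 = 15 \cdot 16 - 216006 = 240 - 216006 = -215766$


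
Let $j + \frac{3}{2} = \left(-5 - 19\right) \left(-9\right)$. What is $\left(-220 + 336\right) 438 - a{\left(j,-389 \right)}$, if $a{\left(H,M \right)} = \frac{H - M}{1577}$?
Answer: $\frac{160247225}{3154} \approx 50808.0$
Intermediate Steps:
$j = \frac{429}{2}$ ($j = - \frac{3}{2} + \left(-5 - 19\right) \left(-9\right) = - \frac{3}{2} - -216 = - \frac{3}{2} + 216 = \frac{429}{2} \approx 214.5$)
$a{\left(H,M \right)} = - \frac{M}{1577} + \frac{H}{1577}$ ($a{\left(H,M \right)} = \left(H - M\right) \frac{1}{1577} = - \frac{M}{1577} + \frac{H}{1577}$)
$\left(-220 + 336\right) 438 - a{\left(j,-389 \right)} = \left(-220 + 336\right) 438 - \left(\left(- \frac{1}{1577}\right) \left(-389\right) + \frac{1}{1577} \cdot \frac{429}{2}\right) = 116 \cdot 438 - \left(\frac{389}{1577} + \frac{429}{3154}\right) = 50808 - \frac{1207}{3154} = \frac{160247225}{3154}$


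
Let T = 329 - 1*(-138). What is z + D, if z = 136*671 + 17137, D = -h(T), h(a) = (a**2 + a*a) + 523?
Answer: -328308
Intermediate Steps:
T = 467 (T = 329 + 138 = 467)
h(a) = 523 + 2*a**2 (h(a) = (a**2 + a**2) + 523 = 2*a**2 + 523 = 523 + 2*a**2)
D = -436701 (D = -(523 + 2*467**2) = -(523 + 2*218089) = -(523 + 436178) = -1*436701 = -436701)
z = 108393 (z = 91256 + 17137 = 108393)
z + D = 108393 - 436701 = -328308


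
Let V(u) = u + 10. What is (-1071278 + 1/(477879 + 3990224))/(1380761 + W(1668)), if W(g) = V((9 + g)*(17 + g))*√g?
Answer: 6609123602692666713/59501246082712751817637 - 27051407254299355830*√417/59501246082712751817637 ≈ -0.0091729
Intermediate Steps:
V(u) = 10 + u
W(g) = √g*(10 + (9 + g)*(17 + g)) (W(g) = (10 + (9 + g)*(17 + g))*√g = √g*(10 + (9 + g)*(17 + g)))
(-1071278 + 1/(477879 + 3990224))/(1380761 + W(1668)) = (-1071278 + 1/(477879 + 3990224))/(1380761 + √1668*(163 + 1668² + 26*1668)) = (-1071278 + 1/4468103)/(1380761 + (2*√417)*(163 + 2782224 + 43368)) = (-1071278 + 1/4468103)/(1380761 + (2*√417)*2825755) = -4786580445633/(4468103*(1380761 + 5651510*√417))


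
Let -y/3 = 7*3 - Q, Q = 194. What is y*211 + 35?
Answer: 109544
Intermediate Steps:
y = 519 (y = -3*(7*3 - 1*194) = -3*(21 - 194) = -3*(-173) = 519)
y*211 + 35 = 519*211 + 35 = 109509 + 35 = 109544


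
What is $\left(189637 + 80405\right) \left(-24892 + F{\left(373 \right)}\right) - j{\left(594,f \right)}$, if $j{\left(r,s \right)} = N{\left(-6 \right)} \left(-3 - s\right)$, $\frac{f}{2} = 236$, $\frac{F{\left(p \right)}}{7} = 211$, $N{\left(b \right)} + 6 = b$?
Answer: $-6323039130$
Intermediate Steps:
$N{\left(b \right)} = -6 + b$
$F{\left(p \right)} = 1477$ ($F{\left(p \right)} = 7 \cdot 211 = 1477$)
$f = 472$ ($f = 2 \cdot 236 = 472$)
$j{\left(r,s \right)} = 36 + 12 s$ ($j{\left(r,s \right)} = \left(-6 - 6\right) \left(-3 - s\right) = - 12 \left(-3 - s\right) = 36 + 12 s$)
$\left(189637 + 80405\right) \left(-24892 + F{\left(373 \right)}\right) - j{\left(594,f \right)} = \left(189637 + 80405\right) \left(-24892 + 1477\right) - \left(36 + 12 \cdot 472\right) = 270042 \left(-23415\right) - \left(36 + 5664\right) = -6323033430 - 5700 = -6323039130$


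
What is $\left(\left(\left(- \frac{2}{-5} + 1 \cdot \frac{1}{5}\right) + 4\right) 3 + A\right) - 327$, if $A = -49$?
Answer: $- \frac{1811}{5} \approx -362.2$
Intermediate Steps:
$\left(\left(\left(- \frac{2}{-5} + 1 \cdot \frac{1}{5}\right) + 4\right) 3 + A\right) - 327 = \left(\left(\left(- \frac{2}{-5} + 1 \cdot \frac{1}{5}\right) + 4\right) 3 - 49\right) - 327 = \left(\left(\left(\left(-2\right) \left(- \frac{1}{5}\right) + 1 \cdot \frac{1}{5}\right) + 4\right) 3 - 49\right) - 327 = \left(\left(\left(\frac{2}{5} + \frac{1}{5}\right) + 4\right) 3 - 49\right) - 327 = \left(\left(\frac{3}{5} + 4\right) 3 - 49\right) - 327 = \left(\frac{23}{5} \cdot 3 - 49\right) - 327 = \left(\frac{69}{5} - 49\right) - 327 = - \frac{176}{5} - 327 = - \frac{1811}{5}$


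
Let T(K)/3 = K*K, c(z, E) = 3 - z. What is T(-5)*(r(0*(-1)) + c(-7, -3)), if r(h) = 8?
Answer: 1350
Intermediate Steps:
T(K) = 3*K² (T(K) = 3*(K*K) = 3*K²)
T(-5)*(r(0*(-1)) + c(-7, -3)) = (3*(-5)²)*(8 + (3 - 1*(-7))) = (3*25)*(8 + (3 + 7)) = 75*(8 + 10) = 75*18 = 1350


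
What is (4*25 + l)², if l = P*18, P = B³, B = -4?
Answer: 1106704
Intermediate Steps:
P = -64 (P = (-4)³ = -64)
l = -1152 (l = -64*18 = -1152)
(4*25 + l)² = (4*25 - 1152)² = (100 - 1152)² = (-1052)² = 1106704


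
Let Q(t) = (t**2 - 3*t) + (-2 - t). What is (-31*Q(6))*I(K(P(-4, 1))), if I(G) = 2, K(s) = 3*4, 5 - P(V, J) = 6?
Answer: -620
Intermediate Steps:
P(V, J) = -1 (P(V, J) = 5 - 1*6 = 5 - 6 = -1)
K(s) = 12
Q(t) = -2 + t**2 - 4*t
(-31*Q(6))*I(K(P(-4, 1))) = -31*(-2 + 6**2 - 4*6)*2 = -31*(-2 + 36 - 24)*2 = -31*10*2 = -310*2 = -620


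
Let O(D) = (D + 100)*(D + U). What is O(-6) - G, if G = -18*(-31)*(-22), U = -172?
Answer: -4456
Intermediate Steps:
G = -12276 (G = 558*(-22) = -12276)
O(D) = (-172 + D)*(100 + D) (O(D) = (D + 100)*(D - 172) = (100 + D)*(-172 + D) = (-172 + D)*(100 + D))
O(-6) - G = (-17200 + (-6)**2 - 72*(-6)) - 1*(-12276) = (-17200 + 36 + 432) + 12276 = -16732 + 12276 = -4456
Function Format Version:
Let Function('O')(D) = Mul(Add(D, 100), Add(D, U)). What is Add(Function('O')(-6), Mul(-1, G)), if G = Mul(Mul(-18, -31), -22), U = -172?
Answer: -4456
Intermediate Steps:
G = -12276 (G = Mul(558, -22) = -12276)
Function('O')(D) = Mul(Add(-172, D), Add(100, D)) (Function('O')(D) = Mul(Add(D, 100), Add(D, -172)) = Mul(Add(100, D), Add(-172, D)) = Mul(Add(-172, D), Add(100, D)))
Add(Function('O')(-6), Mul(-1, G)) = Add(Add(-17200, Pow(-6, 2), Mul(-72, -6)), Mul(-1, -12276)) = Add(Add(-17200, 36, 432), 12276) = Add(-16732, 12276) = -4456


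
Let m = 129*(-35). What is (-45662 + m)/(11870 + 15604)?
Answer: -50177/27474 ≈ -1.8263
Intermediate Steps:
m = -4515
(-45662 + m)/(11870 + 15604) = (-45662 - 4515)/(11870 + 15604) = -50177/27474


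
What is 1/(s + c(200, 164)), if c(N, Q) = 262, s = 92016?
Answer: 1/92278 ≈ 1.0837e-5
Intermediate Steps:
1/(s + c(200, 164)) = 1/(92016 + 262) = 1/92278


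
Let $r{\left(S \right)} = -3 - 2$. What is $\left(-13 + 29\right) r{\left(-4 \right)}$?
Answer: $-80$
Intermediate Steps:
$r{\left(S \right)} = -5$ ($r{\left(S \right)} = -3 - 2 = -5$)
$\left(-13 + 29\right) r{\left(-4 \right)} = \left(-13 + 29\right) \left(-5\right) = 16 \left(-5\right) = -80$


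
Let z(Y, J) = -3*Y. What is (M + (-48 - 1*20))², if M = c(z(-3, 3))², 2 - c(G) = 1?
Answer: 4489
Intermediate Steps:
c(G) = 1 (c(G) = 2 - 1*1 = 2 - 1 = 1)
M = 1 (M = 1² = 1)
(M + (-48 - 1*20))² = (1 + (-48 - 1*20))² = (1 + (-48 - 20))² = (1 - 68)² = (-67)² = 4489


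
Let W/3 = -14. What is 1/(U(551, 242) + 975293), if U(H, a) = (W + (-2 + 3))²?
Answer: 1/976974 ≈ 1.0236e-6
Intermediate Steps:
W = -42 (W = 3*(-14) = -42)
U(H, a) = 1681 (U(H, a) = (-42 + (-2 + 3))² = (-42 + 1)² = (-41)² = 1681)
1/(U(551, 242) + 975293) = 1/(1681 + 975293) = 1/976974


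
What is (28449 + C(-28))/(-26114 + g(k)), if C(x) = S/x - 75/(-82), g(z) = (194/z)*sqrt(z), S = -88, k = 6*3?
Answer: -1919228779215/1761448191902 - 4752628005*sqrt(2)/3522896383804 ≈ -1.0915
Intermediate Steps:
k = 18
g(z) = 194/sqrt(z)
C(x) = 75/82 - 88/x (C(x) = -88/x - 75/(-82) = -88/x - 75*(-1/82) = -88/x + 75/82 = 75/82 - 88/x)
(28449 + C(-28))/(-26114 + g(k)) = (28449 + (75/82 - 88/(-28)))/(-26114 + 194/sqrt(18)) = (28449 + (75/82 - 88*(-1/28)))/(-26114 + 194*(sqrt(2)/6)) = (28449 + (75/82 + 22/7))/(-26114 + 97*sqrt(2)/3) = (28449 + 2329/574)/(-26114 + 97*sqrt(2)/3) = 16332055/(574*(-26114 + 97*sqrt(2)/3))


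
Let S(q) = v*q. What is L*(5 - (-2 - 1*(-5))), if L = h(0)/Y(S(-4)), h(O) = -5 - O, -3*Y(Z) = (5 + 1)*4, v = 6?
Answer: 5/4 ≈ 1.2500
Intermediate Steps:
S(q) = 6*q
Y(Z) = -8 (Y(Z) = -(5 + 1)*4/3 = -2*4 = -⅓*24 = -8)
L = 5/8 (L = (-5 - 1*0)/(-8) = (-5 + 0)*(-⅛) = -5*(-⅛) = 5/8 ≈ 0.62500)
L*(5 - (-2 - 1*(-5))) = 5*(5 - (-2 - 1*(-5)))/8 = 5*(5 - (-2 + 5))/8 = 5*(5 - 1*3)/8 = 5*(5 - 3)/8 = (5/8)*2 = 5/4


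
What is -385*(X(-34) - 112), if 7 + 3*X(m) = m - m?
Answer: 132055/3 ≈ 44018.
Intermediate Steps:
X(m) = -7/3 (X(m) = -7/3 + (m - m)/3 = -7/3 + (⅓)*0 = -7/3 + 0 = -7/3)
-385*(X(-34) - 112) = -385*(-7/3 - 112) = -385*(-343/3) = 132055/3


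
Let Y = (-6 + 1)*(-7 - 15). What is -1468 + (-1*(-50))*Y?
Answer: 4032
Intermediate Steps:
Y = 110 (Y = -5*(-22) = 110)
-1468 + (-1*(-50))*Y = -1468 - 1*(-50)*110 = -1468 + 50*110 = -1468 + 5500 = 4032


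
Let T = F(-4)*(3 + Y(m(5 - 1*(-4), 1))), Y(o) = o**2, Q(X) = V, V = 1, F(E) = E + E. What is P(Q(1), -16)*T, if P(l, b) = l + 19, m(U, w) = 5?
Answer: -4480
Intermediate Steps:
F(E) = 2*E
Q(X) = 1
P(l, b) = 19 + l
T = -224 (T = (2*(-4))*(3 + 5**2) = -8*(3 + 25) = -8*28 = -224)
P(Q(1), -16)*T = (19 + 1)*(-224) = 20*(-224) = -4480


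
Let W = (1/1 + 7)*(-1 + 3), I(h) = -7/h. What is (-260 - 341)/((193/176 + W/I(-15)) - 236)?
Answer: 740432/247161 ≈ 2.9957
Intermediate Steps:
W = 16 (W = (1 + 7)*2 = 8*2 = 16)
(-260 - 341)/((193/176 + W/I(-15)) - 236) = (-260 - 341)/((193/176 + 16/((-7/(-15)))) - 236) = -601/((193*(1/176) + 16/((-7*(-1/15)))) - 236) = -601/((193/176 + 16/(7/15)) - 236) = -601/((193/176 + 16*(15/7)) - 236) = -601/((193/176 + 240/7) - 236) = -601/(43591/1232 - 236) = -601/(-247161/1232) = -601*(-1232/247161) = 740432/247161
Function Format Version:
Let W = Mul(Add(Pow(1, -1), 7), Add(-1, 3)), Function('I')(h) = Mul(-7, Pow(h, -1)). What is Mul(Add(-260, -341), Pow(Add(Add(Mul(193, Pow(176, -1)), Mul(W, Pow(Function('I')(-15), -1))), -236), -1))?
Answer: Rational(740432, 247161) ≈ 2.9957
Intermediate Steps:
W = 16 (W = Mul(Add(1, 7), 2) = Mul(8, 2) = 16)
Mul(Add(-260, -341), Pow(Add(Add(Mul(193, Pow(176, -1)), Mul(W, Pow(Function('I')(-15), -1))), -236), -1)) = Mul(Add(-260, -341), Pow(Add(Add(Mul(193, Pow(176, -1)), Mul(16, Pow(Mul(-7, Pow(-15, -1)), -1))), -236), -1)) = Mul(-601, Pow(Add(Add(Mul(193, Rational(1, 176)), Mul(16, Pow(Mul(-7, Rational(-1, 15)), -1))), -236), -1)) = Mul(-601, Pow(Add(Add(Rational(193, 176), Mul(16, Pow(Rational(7, 15), -1))), -236), -1)) = Mul(-601, Pow(Add(Add(Rational(193, 176), Mul(16, Rational(15, 7))), -236), -1)) = Mul(-601, Pow(Add(Add(Rational(193, 176), Rational(240, 7)), -236), -1)) = Mul(-601, Pow(Add(Rational(43591, 1232), -236), -1)) = Mul(-601, Pow(Rational(-247161, 1232), -1)) = Mul(-601, Rational(-1232, 247161)) = Rational(740432, 247161)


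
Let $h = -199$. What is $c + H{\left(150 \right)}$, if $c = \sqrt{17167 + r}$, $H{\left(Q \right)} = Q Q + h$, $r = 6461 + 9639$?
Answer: $22301 + \sqrt{33267} \approx 22483.0$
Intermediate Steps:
$r = 16100$
$H{\left(Q \right)} = -199 + Q^{2}$ ($H{\left(Q \right)} = Q Q - 199 = Q^{2} - 199 = -199 + Q^{2}$)
$c = \sqrt{33267}$ ($c = \sqrt{17167 + 16100} = \sqrt{33267} \approx 182.39$)
$c + H{\left(150 \right)} = \sqrt{33267} - \left(199 - 150^{2}\right) = \sqrt{33267} + \left(-199 + 22500\right) = \sqrt{33267} + 22301 = 22301 + \sqrt{33267}$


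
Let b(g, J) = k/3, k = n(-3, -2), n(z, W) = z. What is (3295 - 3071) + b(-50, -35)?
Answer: 223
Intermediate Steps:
k = -3
b(g, J) = -1 (b(g, J) = -3/3 = -3*1/3 = -1)
(3295 - 3071) + b(-50, -35) = (3295 - 3071) - 1 = 224 - 1 = 223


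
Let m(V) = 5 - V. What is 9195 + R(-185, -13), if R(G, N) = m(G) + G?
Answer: 9200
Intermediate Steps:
R(G, N) = 5 (R(G, N) = (5 - G) + G = 5)
9195 + R(-185, -13) = 9195 + 5 = 9200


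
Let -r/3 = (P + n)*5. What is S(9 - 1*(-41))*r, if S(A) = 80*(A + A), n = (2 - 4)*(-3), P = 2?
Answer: -960000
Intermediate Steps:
n = 6 (n = -2*(-3) = 6)
S(A) = 160*A (S(A) = 80*(2*A) = 160*A)
r = -120 (r = -3*(2 + 6)*5 = -24*5 = -3*40 = -120)
S(9 - 1*(-41))*r = (160*(9 - 1*(-41)))*(-120) = (160*(9 + 41))*(-120) = (160*50)*(-120) = 8000*(-120) = -960000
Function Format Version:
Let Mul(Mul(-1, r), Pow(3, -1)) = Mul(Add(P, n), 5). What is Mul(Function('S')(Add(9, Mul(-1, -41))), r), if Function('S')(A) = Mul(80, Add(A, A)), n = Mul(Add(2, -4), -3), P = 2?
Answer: -960000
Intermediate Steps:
n = 6 (n = Mul(-2, -3) = 6)
Function('S')(A) = Mul(160, A) (Function('S')(A) = Mul(80, Mul(2, A)) = Mul(160, A))
r = -120 (r = Mul(-3, Mul(Add(2, 6), 5)) = Mul(-3, Mul(8, 5)) = Mul(-3, 40) = -120)
Mul(Function('S')(Add(9, Mul(-1, -41))), r) = Mul(Mul(160, Add(9, Mul(-1, -41))), -120) = Mul(Mul(160, Add(9, 41)), -120) = Mul(Mul(160, 50), -120) = Mul(8000, -120) = -960000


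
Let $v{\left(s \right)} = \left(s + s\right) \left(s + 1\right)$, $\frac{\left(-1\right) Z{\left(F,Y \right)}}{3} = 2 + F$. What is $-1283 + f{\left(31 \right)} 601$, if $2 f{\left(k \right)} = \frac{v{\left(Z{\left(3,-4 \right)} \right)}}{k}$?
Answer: $\frac{86437}{31} \approx 2788.3$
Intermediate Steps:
$Z{\left(F,Y \right)} = -6 - 3 F$ ($Z{\left(F,Y \right)} = - 3 \left(2 + F\right) = -6 - 3 F$)
$v{\left(s \right)} = 2 s \left(1 + s\right)$
$f{\left(k \right)} = \frac{210}{k}$ ($f{\left(k \right)} = \frac{2 \left(-6 - 9\right) \left(1 - 15\right) \frac{1}{k}}{2} = \frac{2 \left(-15\right) \left(1 - 15\right) \frac{1}{k}}{2} = \frac{2 \left(-15\right) \left(-14\right) \frac{1}{k}}{2} = \frac{420 \frac{1}{k}}{2} = \frac{210}{k}$)
$-1283 + f{\left(31 \right)} 601 = -1283 + \frac{210}{31} \cdot 601 = -1283 + \frac{126210}{31} = \frac{86437}{31}$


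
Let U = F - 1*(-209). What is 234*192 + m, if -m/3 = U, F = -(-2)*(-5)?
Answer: 44331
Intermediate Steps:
F = -10 (F = -1*10 = -10)
U = 199 (U = -10 - 1*(-209) = -10 + 209 = 199)
m = -597 (m = -3*199 = -597)
234*192 + m = 234*192 - 597 = 44928 - 597 = 44331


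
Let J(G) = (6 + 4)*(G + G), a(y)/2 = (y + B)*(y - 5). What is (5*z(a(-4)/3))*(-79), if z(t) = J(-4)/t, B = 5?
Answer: -15800/3 ≈ -5266.7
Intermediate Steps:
a(y) = 2*(-5 + y)*(5 + y) (a(y) = 2*((y + 5)*(y - 5)) = 2*((5 + y)*(-5 + y)) = 2*((-5 + y)*(5 + y)) = 2*(-5 + y)*(5 + y))
J(G) = 20*G (J(G) = 10*(2*G) = 20*G)
z(t) = -80/t (z(t) = (20*(-4))/t = -80/t)
(5*z(a(-4)/3))*(-79) = (5*(-80*3/(-50 + 2*(-4)²)))*(-79) = (5*(-80*3/(-50 + 2*16)))*(-79) = (5*(-80*3/(-50 + 32)))*(-79) = (5*(-80/((-18*⅓))))*(-79) = (5*(-80/(-6)))*(-79) = (5*(-80*(-⅙)))*(-79) = (5*(40/3))*(-79) = (200/3)*(-79) = -15800/3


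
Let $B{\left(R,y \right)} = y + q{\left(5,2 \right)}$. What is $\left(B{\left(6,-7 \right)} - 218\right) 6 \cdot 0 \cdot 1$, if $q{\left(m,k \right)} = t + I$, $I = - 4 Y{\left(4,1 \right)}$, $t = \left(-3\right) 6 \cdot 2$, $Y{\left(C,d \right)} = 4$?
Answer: $0$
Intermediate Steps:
$t = -36$ ($t = \left(-18\right) 2 = -36$)
$I = -16$ ($I = \left(-4\right) 4 = -16$)
$q{\left(m,k \right)} = -52$ ($q{\left(m,k \right)} = -36 - 16 = -52$)
$B{\left(R,y \right)} = -52 + y$ ($B{\left(R,y \right)} = y - 52 = -52 + y$)
$\left(B{\left(6,-7 \right)} - 218\right) 6 \cdot 0 \cdot 1 = \left(\left(-52 - 7\right) - 218\right) 6 \cdot 0 \cdot 1 = \left(-59 - 218\right) 0 \cdot 1 = \left(-277\right) 0 = 0$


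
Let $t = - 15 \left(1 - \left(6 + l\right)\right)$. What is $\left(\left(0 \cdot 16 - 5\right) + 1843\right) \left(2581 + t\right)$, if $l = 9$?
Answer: $5129858$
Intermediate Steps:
$t = 210$ ($t = - 15 \left(1 - 15\right) = \left(-15\right) \left(-14\right) = 210$)
$\left(\left(0 \cdot 16 - 5\right) + 1843\right) \left(2581 + t\right) = \left(\left(0 \cdot 16 - 5\right) + 1843\right) \left(2581 + 210\right) = \left(\left(0 - 5\right) + 1843\right) 2791 = \left(-5 + 1843\right) 2791 = 1838 \cdot 2791 = 5129858$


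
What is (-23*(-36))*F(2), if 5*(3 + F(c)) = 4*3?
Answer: -2484/5 ≈ -496.80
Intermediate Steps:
F(c) = -3/5 (F(c) = -3 + (4*3)/5 = -3 + (1/5)*12 = -3 + 12/5 = -3/5)
(-23*(-36))*F(2) = -23*(-36)*(-3/5) = 828*(-3/5) = -2484/5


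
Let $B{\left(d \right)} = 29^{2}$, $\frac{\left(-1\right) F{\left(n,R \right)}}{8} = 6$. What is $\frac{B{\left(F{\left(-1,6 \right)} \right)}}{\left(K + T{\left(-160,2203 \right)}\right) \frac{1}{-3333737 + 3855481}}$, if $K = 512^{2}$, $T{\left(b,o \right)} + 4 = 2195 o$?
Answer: $\frac{438786704}{5097725} \approx 86.075$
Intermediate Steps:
$F{\left(n,R \right)} = -48$ ($F{\left(n,R \right)} = \left(-8\right) 6 = -48$)
$T{\left(b,o \right)} = -4 + 2195 o$
$B{\left(d \right)} = 841$
$K = 262144$
$\frac{B{\left(F{\left(-1,6 \right)} \right)}}{\left(K + T{\left(-160,2203 \right)}\right) \frac{1}{-3333737 + 3855481}} = \frac{841}{\left(262144 + \left(-4 + 2195 \cdot 2203\right)\right) \frac{1}{-3333737 + 3855481}} = \frac{841}{\left(262144 + \left(-4 + 4835585\right)\right) \frac{1}{521744}} = \frac{841}{\left(262144 + 4835581\right) \frac{1}{521744}} = \frac{841}{5097725 \cdot \frac{1}{521744}} = \frac{841}{\frac{5097725}{521744}} = 841 \cdot \frac{521744}{5097725} = \frac{438786704}{5097725}$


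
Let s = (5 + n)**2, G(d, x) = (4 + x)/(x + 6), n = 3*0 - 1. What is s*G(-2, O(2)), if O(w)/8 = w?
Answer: 160/11 ≈ 14.545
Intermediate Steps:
n = -1 (n = 0 - 1 = -1)
O(w) = 8*w
G(d, x) = (4 + x)/(6 + x)
s = 16 (s = (5 - 1)**2 = 4**2 = 16)
s*G(-2, O(2)) = 16*((4 + 8*2)/(6 + 8*2)) = 16*((4 + 16)/(6 + 16)) = 16*(20/22) = 16*((1/22)*20) = 16*(10/11) = 160/11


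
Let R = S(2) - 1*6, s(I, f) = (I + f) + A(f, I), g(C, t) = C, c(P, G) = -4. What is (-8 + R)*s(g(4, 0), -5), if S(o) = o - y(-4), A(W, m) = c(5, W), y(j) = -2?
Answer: 50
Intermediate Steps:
A(W, m) = -4
s(I, f) = -4 + I + f (s(I, f) = (I + f) - 4 = -4 + I + f)
S(o) = 2 + o (S(o) = o - 1*(-2) = o + 2 = 2 + o)
R = -2 (R = (2 + 2) - 1*6 = 4 - 6 = -2)
(-8 + R)*s(g(4, 0), -5) = (-8 - 2)*(-4 + 4 - 5) = -10*(-5) = 50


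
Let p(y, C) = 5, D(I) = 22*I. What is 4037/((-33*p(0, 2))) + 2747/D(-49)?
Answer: -436831/16170 ≈ -27.015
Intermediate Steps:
4037/((-33*p(0, 2))) + 2747/D(-49) = 4037/((-33*5)) + 2747/((22*(-49))) = 4037/(-165) + 2747/(-1078) = 4037*(-1/165) + 2747*(-1/1078) = -367/15 - 2747/1078 = -436831/16170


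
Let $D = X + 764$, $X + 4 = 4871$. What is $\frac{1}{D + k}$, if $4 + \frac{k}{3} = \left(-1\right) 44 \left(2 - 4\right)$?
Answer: $\frac{1}{5883} \approx 0.00016998$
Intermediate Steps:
$X = 4867$ ($X = -4 + 4871 = 4867$)
$k = 252$ ($k = -12 + 3 \left(-1\right) 44 \left(2 - 4\right) = -12 + 3 \left(\left(-44\right) \left(-2\right)\right) = -12 + 3 \cdot 88 = -12 + 264 = 252$)
$D = 5631$ ($D = 4867 + 764 = 5631$)
$\frac{1}{D + k} = \frac{1}{5631 + 252} = \frac{1}{5883}$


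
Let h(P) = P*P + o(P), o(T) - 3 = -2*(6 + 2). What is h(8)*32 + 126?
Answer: 1758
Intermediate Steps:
o(T) = -13 (o(T) = 3 - 2*(6 + 2) = 3 - 2*8 = 3 - 16 = -13)
h(P) = -13 + P**2 (h(P) = P*P - 13 = P**2 - 13 = -13 + P**2)
h(8)*32 + 126 = (-13 + 8**2)*32 + 126 = (-13 + 64)*32 + 126 = 51*32 + 126 = 1632 + 126 = 1758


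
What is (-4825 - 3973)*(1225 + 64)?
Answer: -11340622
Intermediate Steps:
(-4825 - 3973)*(1225 + 64) = -8798*1289 = -11340622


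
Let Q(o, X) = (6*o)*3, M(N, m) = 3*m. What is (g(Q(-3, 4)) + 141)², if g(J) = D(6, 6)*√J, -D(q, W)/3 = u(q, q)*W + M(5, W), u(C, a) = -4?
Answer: 2385 + 15228*I*√6 ≈ 2385.0 + 37301.0*I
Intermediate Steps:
D(q, W) = 3*W (D(q, W) = -3*(-4*W + 3*W) = -(-3)*W = 3*W)
Q(o, X) = 18*o
g(J) = 18*√J (g(J) = (3*6)*√J = 18*√J)
(g(Q(-3, 4)) + 141)² = (18*√(18*(-3)) + 141)² = (18*√(-54) + 141)² = (18*(3*I*√6) + 141)² = (54*I*√6 + 141)² = (141 + 54*I*√6)²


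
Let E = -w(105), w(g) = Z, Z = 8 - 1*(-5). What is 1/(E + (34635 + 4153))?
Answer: 1/38775 ≈ 2.5790e-5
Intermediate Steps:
Z = 13 (Z = 8 + 5 = 13)
w(g) = 13
E = -13 (E = -1*13 = -13)
1/(E + (34635 + 4153)) = 1/(-13 + (34635 + 4153)) = 1/(-13 + 38788) = 1/38775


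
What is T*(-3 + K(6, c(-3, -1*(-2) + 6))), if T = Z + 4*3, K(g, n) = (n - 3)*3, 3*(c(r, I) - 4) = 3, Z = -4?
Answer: 24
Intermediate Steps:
c(r, I) = 5 (c(r, I) = 4 + (1/3)*3 = 4 + 1 = 5)
K(g, n) = -9 + 3*n (K(g, n) = (-3 + n)*3 = -9 + 3*n)
T = 8 (T = -4 + 4*3 = -4 + 12 = 8)
T*(-3 + K(6, c(-3, -1*(-2) + 6))) = 8*(-3 + (-9 + 3*5)) = 8*(-3 + (-9 + 15)) = 8*(-3 + 6) = 8*3 = 24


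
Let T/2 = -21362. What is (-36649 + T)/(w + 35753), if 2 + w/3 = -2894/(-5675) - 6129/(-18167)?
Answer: -8183175726425/3685696447694 ≈ -2.2203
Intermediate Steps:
T = -42724 (T = 2*(-21362) = -42724)
w = -356514231/103097725 (w = -6 + 3*(-2894/(-5675) - 6129/(-18167)) = -6 + 3*(-2894*(-1/5675) - 6129*(-1/18167)) = -6 + 3*(2894/5675 + 6129/18167) = -6 + 3*(87357373/103097725) = -6 + 262072119/103097725 = -356514231/103097725 ≈ -3.4580)
(-36649 + T)/(w + 35753) = (-36649 - 42724)/(-356514231/103097725 + 35753) = -79373/3685696447694/103097725 = -79373*103097725/3685696447694 = -8183175726425/3685696447694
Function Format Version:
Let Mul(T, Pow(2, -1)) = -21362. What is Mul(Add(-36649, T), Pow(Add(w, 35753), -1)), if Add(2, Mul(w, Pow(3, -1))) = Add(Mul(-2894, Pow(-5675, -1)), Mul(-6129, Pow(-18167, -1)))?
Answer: Rational(-8183175726425, 3685696447694) ≈ -2.2203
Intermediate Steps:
T = -42724 (T = Mul(2, -21362) = -42724)
w = Rational(-356514231, 103097725) (w = Add(-6, Mul(3, Add(Mul(-2894, Pow(-5675, -1)), Mul(-6129, Pow(-18167, -1))))) = Add(-6, Mul(3, Add(Mul(-2894, Rational(-1, 5675)), Mul(-6129, Rational(-1, 18167))))) = Add(-6, Mul(3, Add(Rational(2894, 5675), Rational(6129, 18167)))) = Add(-6, Mul(3, Rational(87357373, 103097725))) = Add(-6, Rational(262072119, 103097725)) = Rational(-356514231, 103097725) ≈ -3.4580)
Mul(Add(-36649, T), Pow(Add(w, 35753), -1)) = Mul(Add(-36649, -42724), Pow(Add(Rational(-356514231, 103097725), 35753), -1)) = Mul(-79373, Pow(Rational(3685696447694, 103097725), -1)) = Mul(-79373, Rational(103097725, 3685696447694)) = Rational(-8183175726425, 3685696447694)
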